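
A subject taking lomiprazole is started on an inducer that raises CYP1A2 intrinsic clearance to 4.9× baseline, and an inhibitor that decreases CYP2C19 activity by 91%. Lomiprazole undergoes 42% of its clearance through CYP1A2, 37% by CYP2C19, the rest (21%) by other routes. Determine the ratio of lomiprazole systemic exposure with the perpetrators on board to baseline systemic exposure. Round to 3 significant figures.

The CYP1A2 pathway (42% of clearance) rises to 4.9× activity: 0.42 × 4.9 = 2.058.
The CYP2C19 pathway (37% of clearance) is reduced to 0.09× activity: 0.37 × 0.09 = 0.0333.
The remaining 21% of clearance is unaffected.
New clearance relative to baseline: 2.058 + 0.0333 + 0.21 = 2.3013.
Net systemic exposure ratio = 1 / 2.3013 = 0.435.

0.435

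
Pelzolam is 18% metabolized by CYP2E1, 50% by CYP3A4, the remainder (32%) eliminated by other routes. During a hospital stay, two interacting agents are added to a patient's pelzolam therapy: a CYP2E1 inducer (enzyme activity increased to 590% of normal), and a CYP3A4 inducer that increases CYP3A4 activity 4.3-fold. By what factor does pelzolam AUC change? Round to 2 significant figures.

0.28

CYP2E1: 0.18 × 5.9 = 1.062
CYP3A4: 0.5 × 4.3 = 2.15
Other: 0.32 (unchanged)
CL_new/CL_old = 1.062 + 2.15 + 0.32 = 3.532.
Net AUC ratio = 1 / 3.532 = 0.28.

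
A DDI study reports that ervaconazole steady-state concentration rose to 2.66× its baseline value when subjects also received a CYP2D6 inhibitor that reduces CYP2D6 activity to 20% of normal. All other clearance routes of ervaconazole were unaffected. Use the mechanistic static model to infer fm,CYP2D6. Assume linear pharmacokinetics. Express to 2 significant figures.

Let fm be the CYP2D6 fraction. New clearance relative to baseline = fm × 0.2 + (1 − fm).
Steady-state concentration ratio = 1 / (new CL fraction), so new CL fraction = 1 / 2.66 = 0.3759.
fm × 0.2 + 1 − fm = 0.3759  ⇒  fm × (0.2 − 1) = −0.6241  ⇒  fm = 0.78.

0.78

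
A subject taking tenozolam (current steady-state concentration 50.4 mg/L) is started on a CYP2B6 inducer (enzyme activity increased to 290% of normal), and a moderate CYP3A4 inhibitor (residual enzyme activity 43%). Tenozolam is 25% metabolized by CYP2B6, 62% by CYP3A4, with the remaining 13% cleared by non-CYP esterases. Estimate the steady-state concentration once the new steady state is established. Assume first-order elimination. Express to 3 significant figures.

44.9 mg/L

CYP2B6: 0.25 × 2.9 = 0.725
CYP3A4: 0.62 × 0.43 = 0.2666
Other: 0.13 (unchanged)
New clearance relative to baseline: 0.725 + 0.2666 + 0.13 = 1.1216.
Dividing the baseline by the relative clearance: 50.4 / 1.1216 = 44.9 mg/L.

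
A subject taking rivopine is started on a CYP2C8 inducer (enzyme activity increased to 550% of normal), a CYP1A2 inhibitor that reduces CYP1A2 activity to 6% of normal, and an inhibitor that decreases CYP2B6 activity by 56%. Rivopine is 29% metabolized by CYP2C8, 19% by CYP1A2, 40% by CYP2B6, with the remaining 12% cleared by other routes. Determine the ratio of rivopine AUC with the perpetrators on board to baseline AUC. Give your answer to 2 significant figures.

0.53

The CYP2C8 pathway (29% of clearance) rises to 5.5× activity: 0.29 × 5.5 = 1.595.
The CYP1A2 pathway (19% of clearance) is reduced to 0.06× activity: 0.19 × 0.06 = 0.0114.
The CYP2B6 pathway (40% of clearance) falls to 0.44× activity: 0.4 × 0.44 = 0.176.
Non-CYP routes (12%) are unchanged.
Relative clearance = 1.595 + 0.0114 + 0.176 + 0.12 = 1.9024.
Net AUC ratio = 1 / 1.9024 = 0.53.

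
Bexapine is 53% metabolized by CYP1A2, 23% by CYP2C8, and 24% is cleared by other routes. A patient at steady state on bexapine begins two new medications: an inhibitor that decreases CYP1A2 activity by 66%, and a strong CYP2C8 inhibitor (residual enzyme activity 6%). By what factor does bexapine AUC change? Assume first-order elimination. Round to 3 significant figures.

The CYP1A2 pathway (53% of clearance) falls to 0.34× activity: 0.53 × 0.34 = 0.1802.
The CYP2C8 pathway (23% of clearance) drops to 0.06× activity: 0.23 × 0.06 = 0.0138.
The remaining 24% of clearance is unaffected.
Relative clearance = 0.1802 + 0.0138 + 0.24 = 0.434.
AUC ∝ 1/CL: fold-change = 1 / 0.434 = 2.30.

2.30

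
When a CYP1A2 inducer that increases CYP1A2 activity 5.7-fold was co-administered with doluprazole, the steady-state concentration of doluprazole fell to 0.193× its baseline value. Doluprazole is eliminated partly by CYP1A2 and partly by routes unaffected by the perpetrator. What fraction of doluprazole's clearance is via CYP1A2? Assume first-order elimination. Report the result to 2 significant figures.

0.89

CL'/CL = 1 / 0.193 = 5.181
5.7·fm + (1 − fm) = 5.181
fm = (5.181 − 1) / (5.7 − 1) = 0.89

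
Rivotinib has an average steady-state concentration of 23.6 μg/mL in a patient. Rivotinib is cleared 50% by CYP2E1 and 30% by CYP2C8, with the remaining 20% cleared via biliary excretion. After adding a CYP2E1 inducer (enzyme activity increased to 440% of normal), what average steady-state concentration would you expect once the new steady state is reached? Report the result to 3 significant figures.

8.74 μg/mL

The CYP2E1 pathway (50% of clearance) increases to 4.4× activity: 0.5 × 4.4 = 2.2.
CYP2C8 (30%) and the residual 20% are unaffected.
CL_new/CL_old = 2.2 + 0.3 + 0.2 = 2.7.
New average steady-state concentration = baseline ÷ relative clearance = 23.6 / 2.7 = 8.74 μg/mL.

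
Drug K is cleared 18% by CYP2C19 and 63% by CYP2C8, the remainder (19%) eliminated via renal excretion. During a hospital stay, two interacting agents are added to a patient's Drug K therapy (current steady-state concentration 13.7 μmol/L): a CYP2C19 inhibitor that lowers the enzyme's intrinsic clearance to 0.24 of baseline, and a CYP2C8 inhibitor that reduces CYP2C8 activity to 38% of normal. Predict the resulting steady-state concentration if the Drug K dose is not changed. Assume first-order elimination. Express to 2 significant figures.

CYP2C19: 0.18 × 0.24 = 0.0432
CYP2C8: 0.63 × 0.38 = 0.2394
Other: 0.19 (unchanged)
CL_new/CL_old = 0.0432 + 0.2394 + 0.19 = 0.4726.
New steady-state concentration = 13.7 / 0.4726 = 29 μmol/L (concentration scales inversely with clearance).

29 μmol/L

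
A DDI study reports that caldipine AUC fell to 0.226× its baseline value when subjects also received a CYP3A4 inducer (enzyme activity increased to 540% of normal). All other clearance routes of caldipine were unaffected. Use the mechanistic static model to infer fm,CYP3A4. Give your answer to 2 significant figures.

0.78

Let fm be the CYP3A4 fraction. New clearance relative to baseline = fm × 5.4 + (1 − fm).
AUC ratio = 1 / (new CL fraction), so new CL fraction = 1 / 0.226 = 4.425.
fm × 5.4 + 1 − fm = 4.425  ⇒  fm × (5.4 − 1) = 3.425  ⇒  fm = 0.78.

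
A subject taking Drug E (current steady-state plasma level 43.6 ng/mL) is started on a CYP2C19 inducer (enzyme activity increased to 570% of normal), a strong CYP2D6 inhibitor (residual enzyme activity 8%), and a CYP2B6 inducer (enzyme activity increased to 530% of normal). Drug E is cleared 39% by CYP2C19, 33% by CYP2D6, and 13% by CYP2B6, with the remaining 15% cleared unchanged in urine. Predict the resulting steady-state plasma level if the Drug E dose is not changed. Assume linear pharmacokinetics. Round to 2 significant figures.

CYP2C19: 0.39 × 5.7 = 2.223
CYP2D6: 0.33 × 0.08 = 0.0264
CYP2B6: 0.13 × 5.3 = 0.689
Other: 0.15 (unchanged)
CL_new/CL_old = 2.223 + 0.0264 + 0.689 + 0.15 = 3.0884.
Dividing the baseline by the relative clearance: 43.6 / 3.0884 = 14 ng/mL.

14 ng/mL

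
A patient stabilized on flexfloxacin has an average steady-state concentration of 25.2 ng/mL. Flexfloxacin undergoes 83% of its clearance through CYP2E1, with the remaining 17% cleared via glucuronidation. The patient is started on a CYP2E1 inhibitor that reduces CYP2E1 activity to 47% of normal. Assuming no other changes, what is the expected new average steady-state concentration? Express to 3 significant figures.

45.0 ng/mL

The CYP2E1 pathway (83% of clearance) drops to 0.47× activity: 0.83 × 0.47 = 0.3901.
Non-CYP routes (17%) are unchanged.
New clearance relative to baseline: 0.3901 + 0.17 = 0.5601.
New average steady-state concentration = baseline ÷ relative clearance = 25.2 / 0.5601 = 45.0 ng/mL.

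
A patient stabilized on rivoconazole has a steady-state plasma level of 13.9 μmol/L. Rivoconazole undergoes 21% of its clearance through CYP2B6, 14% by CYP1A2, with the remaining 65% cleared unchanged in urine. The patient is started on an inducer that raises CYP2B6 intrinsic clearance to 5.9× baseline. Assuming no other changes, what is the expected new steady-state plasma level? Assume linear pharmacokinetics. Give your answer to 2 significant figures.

6.9 μmol/L

The CYP2B6 pathway (21% of clearance) increases to 5.9× activity: 0.21 × 5.9 = 1.239.
CYP1A2 (14%) and the residual 65% are unaffected.
Relative clearance = 1.239 + 0.14 + 0.65 = 2.029.
New steady-state plasma level = baseline ÷ relative clearance = 13.9 / 2.029 = 6.9 μmol/L.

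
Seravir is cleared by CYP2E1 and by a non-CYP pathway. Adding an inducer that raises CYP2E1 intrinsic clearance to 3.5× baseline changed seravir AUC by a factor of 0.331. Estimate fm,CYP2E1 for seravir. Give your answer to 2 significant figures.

Let x = fm,CYP2E1. Because AUC ∝ 1/CL, relative clearance rose to 1/0.331 = 3.021.
Setting x·3.5 + (1 − x) = 3.021 and solving: x = (3.021 − 1)/(3.5 − 1) = 0.81.

0.81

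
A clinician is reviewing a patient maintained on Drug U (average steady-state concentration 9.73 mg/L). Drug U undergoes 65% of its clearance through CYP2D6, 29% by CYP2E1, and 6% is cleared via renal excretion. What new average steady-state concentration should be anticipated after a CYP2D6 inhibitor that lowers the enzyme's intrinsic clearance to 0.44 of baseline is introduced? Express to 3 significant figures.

15.3 mg/L

The CYP2D6 pathway (65% of clearance) drops to 0.44× activity: 0.65 × 0.44 = 0.286.
CYP2E1 (29%) and the residual 6% are unaffected.
New clearance relative to baseline: 0.286 + 0.29 + 0.06 = 0.636.
Average steady-state concentration ∝ 1/CL, so new value = 9.73 / 0.636 = 15.3 mg/L.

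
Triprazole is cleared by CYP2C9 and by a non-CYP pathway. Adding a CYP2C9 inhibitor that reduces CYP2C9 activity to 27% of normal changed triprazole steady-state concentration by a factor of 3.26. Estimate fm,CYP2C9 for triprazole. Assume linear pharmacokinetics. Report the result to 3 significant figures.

0.950

Write x for the fraction cleared via CYP2C9. The observed steady-state concentration change means clearance fell to 1/3.26 = 0.3067 of baseline.
Setting x·0.27 + (1 − x) = 0.3067 and solving: x = (0.3067 − 1)/(0.27 − 1) = 0.950.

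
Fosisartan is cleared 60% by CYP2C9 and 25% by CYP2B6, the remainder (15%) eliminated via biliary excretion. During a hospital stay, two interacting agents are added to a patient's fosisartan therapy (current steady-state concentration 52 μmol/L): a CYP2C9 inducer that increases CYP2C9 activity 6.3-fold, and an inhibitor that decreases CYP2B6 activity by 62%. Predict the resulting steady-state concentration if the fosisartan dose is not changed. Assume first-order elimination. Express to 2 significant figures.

13 μmol/L

The CYP2C9 pathway (60% of clearance) rises to 6.3× activity: 0.6 × 6.3 = 3.78.
The CYP2B6 pathway (25% of clearance) is reduced to 0.38× activity: 0.25 × 0.38 = 0.095.
Non-CYP routes (15%) are unchanged.
CL_new/CL_old = 3.78 + 0.095 + 0.15 = 4.025.
Dividing the baseline by the relative clearance: 52 / 4.025 = 13 μmol/L.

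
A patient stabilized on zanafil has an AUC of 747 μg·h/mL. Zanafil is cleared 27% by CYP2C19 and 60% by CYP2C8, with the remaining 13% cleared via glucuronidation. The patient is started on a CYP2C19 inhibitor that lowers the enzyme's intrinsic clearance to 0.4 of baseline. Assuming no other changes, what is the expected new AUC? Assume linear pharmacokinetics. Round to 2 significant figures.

CYP2C19: 0.27 × 0.4 = 0.108
CYP2C8: 0.6 (unchanged)
Other: 0.13 (unchanged)
CL_new/CL_old = 0.108 + 0.6 + 0.13 = 0.838.
New AUC = baseline ÷ relative clearance = 747 / 0.838 = 8.9 × 10² μg·h/mL.

8.9 × 10² μg·h/mL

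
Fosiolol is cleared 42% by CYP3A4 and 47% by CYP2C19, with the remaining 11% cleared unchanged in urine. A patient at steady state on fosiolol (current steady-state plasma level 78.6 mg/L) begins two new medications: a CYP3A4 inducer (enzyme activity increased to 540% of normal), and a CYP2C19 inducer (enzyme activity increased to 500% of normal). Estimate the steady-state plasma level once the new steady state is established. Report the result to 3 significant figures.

16.6 mg/L

The CYP3A4 pathway (42% of clearance) is boosted to 5.4× activity: 0.42 × 5.4 = 2.268.
The CYP2C19 pathway (47% of clearance) increases to 5× activity: 0.47 × 5 = 2.35.
The remaining 11% of clearance is unaffected.
CL_new/CL_old = 2.268 + 2.35 + 0.11 = 4.728.
Steady-state plasma level ∝ 1/CL: new value = 78.6 / 4.728 = 16.6 mg/L.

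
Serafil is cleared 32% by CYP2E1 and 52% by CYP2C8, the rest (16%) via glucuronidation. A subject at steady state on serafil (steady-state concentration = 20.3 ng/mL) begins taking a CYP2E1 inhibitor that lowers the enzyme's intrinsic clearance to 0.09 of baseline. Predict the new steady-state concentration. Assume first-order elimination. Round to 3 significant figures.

CYP2E1: 0.32 × 0.09 = 0.0288
CYP2C8: 0.52 (unchanged)
Other: 0.16 (unchanged)
New clearance relative to baseline: 0.0288 + 0.52 + 0.16 = 0.7088.
With dosing unchanged, steady-state concentration scales as 1/CL: 20.3 / 0.7088 = 28.6 ng/mL.

28.6 ng/mL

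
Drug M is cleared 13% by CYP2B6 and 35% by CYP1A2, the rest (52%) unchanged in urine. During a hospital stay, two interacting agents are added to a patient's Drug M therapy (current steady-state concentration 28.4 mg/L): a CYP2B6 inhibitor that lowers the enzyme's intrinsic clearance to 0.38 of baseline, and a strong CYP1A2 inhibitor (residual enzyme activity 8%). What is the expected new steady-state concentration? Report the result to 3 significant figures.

47.5 mg/L

The CYP2B6 pathway (13% of clearance) is reduced to 0.38× activity: 0.13 × 0.38 = 0.0494.
The CYP1A2 pathway (35% of clearance) drops to 0.08× activity: 0.35 × 0.08 = 0.028.
Non-CYP routes (52%) are unchanged.
CL_new/CL_old = 0.0494 + 0.028 + 0.52 = 0.5974.
Steady-state concentration ∝ 1/CL: new value = 28.4 / 0.5974 = 47.5 mg/L.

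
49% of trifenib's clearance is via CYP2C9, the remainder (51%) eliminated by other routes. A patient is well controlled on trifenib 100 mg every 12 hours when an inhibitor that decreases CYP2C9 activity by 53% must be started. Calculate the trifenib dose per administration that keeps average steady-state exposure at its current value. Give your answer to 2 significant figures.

74 mg

CYP2C9: 0.49 × 0.47 = 0.2303
Other: 0.51 (unchanged)
CL_new/CL_old = 0.2303 + 0.51 = 0.7403.
Exposure is unchanged when dose changes in proportion to clearance. New dose = 100 mg × 0.7403 = 74 mg.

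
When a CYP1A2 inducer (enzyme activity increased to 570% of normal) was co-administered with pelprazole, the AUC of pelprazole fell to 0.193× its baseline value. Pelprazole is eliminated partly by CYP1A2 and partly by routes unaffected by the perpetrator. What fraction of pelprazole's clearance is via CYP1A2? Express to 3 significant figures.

0.890

Call the CYP1A2 fraction fm. After the interaction, CL_new/CL_old = fm × 5.7 + (1 − fm).
AUC ratio = 1 / (new CL fraction), so new CL fraction = 1 / 0.193 = 5.181.
fm × 5.7 + 1 − fm = 5.181  ⇒  fm × (5.7 − 1) = 4.181  ⇒  fm = 0.890.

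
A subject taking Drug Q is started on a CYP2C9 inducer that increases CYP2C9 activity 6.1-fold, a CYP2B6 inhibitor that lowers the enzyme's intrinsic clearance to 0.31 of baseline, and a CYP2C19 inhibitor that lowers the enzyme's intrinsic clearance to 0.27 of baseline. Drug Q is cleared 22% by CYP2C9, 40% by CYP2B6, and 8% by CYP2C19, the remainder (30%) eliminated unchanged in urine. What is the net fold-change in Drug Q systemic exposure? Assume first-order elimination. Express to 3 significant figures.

0.559

CYP2C9: 0.22 × 6.1 = 1.342
CYP2B6: 0.4 × 0.31 = 0.124
CYP2C19: 0.08 × 0.27 = 0.0216
Other: 0.3 (unchanged)
New clearance relative to baseline: 1.342 + 0.124 + 0.0216 + 0.3 = 1.7876.
Because systemic exposure varies inversely with clearance, the combined effect is 1 / 1.7876 = 0.559.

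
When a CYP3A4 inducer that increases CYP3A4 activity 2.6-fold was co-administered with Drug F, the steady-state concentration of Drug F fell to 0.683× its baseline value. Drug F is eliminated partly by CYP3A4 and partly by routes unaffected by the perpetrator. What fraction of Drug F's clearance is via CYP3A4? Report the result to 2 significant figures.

0.29

Write x for the fraction cleared via CYP3A4. The observed steady-state concentration change means clearance rose to 1/0.683 = 1.464 of baseline.
Setting x·2.6 + (1 − x) = 1.464 and solving: x = (1.464 − 1)/(2.6 − 1) = 0.29.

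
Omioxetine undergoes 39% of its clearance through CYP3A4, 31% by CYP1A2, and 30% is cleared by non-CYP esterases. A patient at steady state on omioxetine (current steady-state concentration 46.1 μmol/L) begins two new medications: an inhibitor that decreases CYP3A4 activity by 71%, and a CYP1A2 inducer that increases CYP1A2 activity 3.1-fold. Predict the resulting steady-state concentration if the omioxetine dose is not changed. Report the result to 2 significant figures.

The CYP3A4 pathway (39% of clearance) drops to 0.29× activity: 0.39 × 0.29 = 0.1131.
The CYP1A2 pathway (31% of clearance) is boosted to 3.1× activity: 0.31 × 3.1 = 0.961.
The remaining 30% of clearance is unaffected.
CL_new/CL_old = 0.1131 + 0.961 + 0.3 = 1.3741.
Steady-state concentration ∝ 1/CL: new value = 46.1 / 1.3741 = 34 μmol/L.

34 μmol/L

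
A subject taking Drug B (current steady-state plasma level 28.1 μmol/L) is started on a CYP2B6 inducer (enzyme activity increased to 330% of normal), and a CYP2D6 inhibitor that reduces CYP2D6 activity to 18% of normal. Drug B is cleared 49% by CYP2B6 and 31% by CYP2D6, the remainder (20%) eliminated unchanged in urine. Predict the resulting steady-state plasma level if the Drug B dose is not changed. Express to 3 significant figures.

The CYP2B6 pathway (49% of clearance) rises to 3.3× activity: 0.49 × 3.3 = 1.617.
The CYP2D6 pathway (31% of clearance) is reduced to 0.18× activity: 0.31 × 0.18 = 0.0558.
The remaining 20% of clearance is unaffected.
Relative clearance = 1.617 + 0.0558 + 0.2 = 1.8728.
Steady-state plasma level ∝ 1/CL: new value = 28.1 / 1.8728 = 15.0 μmol/L.

15.0 μmol/L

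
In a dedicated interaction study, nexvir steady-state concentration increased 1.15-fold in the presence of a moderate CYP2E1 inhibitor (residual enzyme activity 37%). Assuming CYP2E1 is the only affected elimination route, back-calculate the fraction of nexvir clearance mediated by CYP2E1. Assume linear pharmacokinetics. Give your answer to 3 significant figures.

Let x = fm,CYP2E1. Because steady-state concentration ∝ 1/CL, relative clearance fell to 1/1.15 = 0.8696.
Setting x·0.37 + (1 − x) = 0.8696 and solving: x = (0.8696 − 1)/(0.37 − 1) = 0.207.

0.207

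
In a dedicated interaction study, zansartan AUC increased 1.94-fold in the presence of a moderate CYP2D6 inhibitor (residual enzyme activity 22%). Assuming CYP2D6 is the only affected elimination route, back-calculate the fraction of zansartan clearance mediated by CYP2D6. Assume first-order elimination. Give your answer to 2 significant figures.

Write x for the fraction cleared via CYP2D6. The observed AUC change means clearance fell to 1/1.94 = 0.5155 of baseline.
Only the CYP2D6 route changed, so 0.5155 = x·0.22 + (1 − x), giving x = 0.62.

0.62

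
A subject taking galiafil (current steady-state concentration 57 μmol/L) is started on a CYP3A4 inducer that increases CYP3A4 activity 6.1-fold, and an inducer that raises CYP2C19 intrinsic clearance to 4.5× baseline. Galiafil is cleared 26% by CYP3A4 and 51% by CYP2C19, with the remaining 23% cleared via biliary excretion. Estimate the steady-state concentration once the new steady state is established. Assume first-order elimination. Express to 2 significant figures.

The CYP3A4 pathway (26% of clearance) is boosted to 6.1× activity: 0.26 × 6.1 = 1.586.
The CYP2C19 pathway (51% of clearance) rises to 4.5× activity: 0.51 × 4.5 = 2.295.
Non-CYP routes (23%) are unchanged.
New clearance relative to baseline: 1.586 + 2.295 + 0.23 = 4.111.
New steady-state concentration = 57 / 4.111 = 14 μmol/L (concentration scales inversely with clearance).

14 μmol/L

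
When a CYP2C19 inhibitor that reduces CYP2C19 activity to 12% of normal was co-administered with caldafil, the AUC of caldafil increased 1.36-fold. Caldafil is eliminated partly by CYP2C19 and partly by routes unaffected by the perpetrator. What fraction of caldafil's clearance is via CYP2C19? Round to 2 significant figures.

0.30

CL'/CL = 1 / 1.36 = 0.7353
0.12·fm + (1 − fm) = 0.7353
fm = (0.7353 − 1) / (0.12 − 1) = 0.30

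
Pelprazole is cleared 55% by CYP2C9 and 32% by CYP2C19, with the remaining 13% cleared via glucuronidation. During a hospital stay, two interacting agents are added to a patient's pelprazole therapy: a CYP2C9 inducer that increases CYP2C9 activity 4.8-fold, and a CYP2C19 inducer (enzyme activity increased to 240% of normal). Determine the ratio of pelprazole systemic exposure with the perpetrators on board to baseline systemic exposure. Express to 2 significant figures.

0.28

The CYP2C9 pathway (55% of clearance) rises to 4.8× activity: 0.55 × 4.8 = 2.64.
The CYP2C19 pathway (32% of clearance) is boosted to 2.4× activity: 0.32 × 2.4 = 0.768.
The remaining 13% of clearance is unaffected.
Relative clearance = 2.64 + 0.768 + 0.13 = 3.538.
Because systemic exposure varies inversely with clearance, the combined effect is 1 / 3.538 = 0.28.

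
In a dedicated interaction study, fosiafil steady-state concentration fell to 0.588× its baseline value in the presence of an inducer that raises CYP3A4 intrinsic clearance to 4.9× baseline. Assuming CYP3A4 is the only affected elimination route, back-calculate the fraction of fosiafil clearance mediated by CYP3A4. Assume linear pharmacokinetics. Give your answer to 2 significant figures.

0.18

Call the CYP3A4 fraction fm. After the interaction, CL_new/CL_old = fm × 4.9 + (1 − fm).
Steady-state concentration ratio = 1 / (new CL fraction), so new CL fraction = 1 / 0.588 = 1.701.
fm × 4.9 + 1 − fm = 1.701  ⇒  fm × (4.9 − 1) = 0.7007  ⇒  fm = 0.18.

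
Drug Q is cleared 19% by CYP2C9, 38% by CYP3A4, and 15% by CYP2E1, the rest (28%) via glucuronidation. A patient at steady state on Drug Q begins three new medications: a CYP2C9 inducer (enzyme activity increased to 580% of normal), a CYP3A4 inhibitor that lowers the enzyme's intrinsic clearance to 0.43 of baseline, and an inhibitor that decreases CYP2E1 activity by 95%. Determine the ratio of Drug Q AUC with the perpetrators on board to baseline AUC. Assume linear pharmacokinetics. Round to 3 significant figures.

0.644

The CYP2C9 pathway (19% of clearance) increases to 5.8× activity: 0.19 × 5.8 = 1.102.
The CYP3A4 pathway (38% of clearance) falls to 0.43× activity: 0.38 × 0.43 = 0.1634.
The CYP2E1 pathway (15% of clearance) drops to 0.05× activity: 0.15 × 0.05 = 0.0075.
Non-CYP routes (28%) are unchanged.
CL_new/CL_old = 1.102 + 0.1634 + 0.0075 + 0.28 = 1.5529.
AUC ∝ 1/CL: fold-change = 1 / 1.5529 = 0.644.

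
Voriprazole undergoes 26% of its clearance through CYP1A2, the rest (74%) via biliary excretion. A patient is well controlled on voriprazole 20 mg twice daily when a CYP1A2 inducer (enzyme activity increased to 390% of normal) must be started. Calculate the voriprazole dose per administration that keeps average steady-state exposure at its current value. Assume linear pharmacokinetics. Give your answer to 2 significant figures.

The CYP1A2 pathway (26% of clearance) rises to 3.9× activity: 0.26 × 3.9 = 1.014.
Non-CYP routes (74%) are unchanged.
New clearance relative to baseline: 1.014 + 0.74 = 1.754.
Css,avg = (dose rate)/CL, so holding Css fixed requires dose ∝ CL: 20 × 1.754 = 35 mg.

35 mg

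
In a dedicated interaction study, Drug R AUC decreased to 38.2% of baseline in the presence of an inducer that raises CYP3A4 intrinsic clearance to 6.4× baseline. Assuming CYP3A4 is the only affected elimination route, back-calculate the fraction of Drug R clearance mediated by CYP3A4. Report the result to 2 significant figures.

Let fm be the CYP3A4 fraction. New clearance relative to baseline = fm × 6.4 + (1 − fm).
AUC ratio = 1 / (new CL fraction), so new CL fraction = 1 / 0.382 = 2.618.
fm × 6.4 + 1 − fm = 2.618  ⇒  fm × (6.4 − 1) = 1.618  ⇒  fm = 0.30.

0.30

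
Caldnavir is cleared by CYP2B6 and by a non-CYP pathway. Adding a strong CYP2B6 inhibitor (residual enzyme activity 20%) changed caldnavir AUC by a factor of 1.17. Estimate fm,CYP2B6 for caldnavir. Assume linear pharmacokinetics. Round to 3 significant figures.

CL'/CL = 1 / 1.17 = 0.8547
0.2·fm + (1 − fm) = 0.8547
fm = (0.8547 − 1) / (0.2 − 1) = 0.182

0.182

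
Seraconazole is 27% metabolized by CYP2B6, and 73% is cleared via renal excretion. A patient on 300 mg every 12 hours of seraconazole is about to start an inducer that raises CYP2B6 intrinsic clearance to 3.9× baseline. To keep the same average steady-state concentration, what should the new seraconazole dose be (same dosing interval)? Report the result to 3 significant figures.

The CYP2B6 pathway (27% of clearance) increases to 3.9× activity: 0.27 × 3.9 = 1.053.
Non-CYP routes (73%) are unchanged.
New clearance relative to baseline: 1.053 + 0.73 = 1.783.
To maintain the same steady-state level, dose must scale with clearance: new dose = 300 × 1.783 = 535 mg.

535 mg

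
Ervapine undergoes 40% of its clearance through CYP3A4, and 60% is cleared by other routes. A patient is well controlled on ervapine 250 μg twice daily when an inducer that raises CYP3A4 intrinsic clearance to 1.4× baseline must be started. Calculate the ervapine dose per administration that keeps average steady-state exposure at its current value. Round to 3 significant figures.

CYP3A4: 0.4 × 1.4 = 0.56
Other: 0.6 (unchanged)
Relative clearance = 0.56 + 0.6 = 1.16.
Css,avg = (dose rate)/CL, so holding Css fixed requires dose ∝ CL: 250 × 1.16 = 290 μg.

290 μg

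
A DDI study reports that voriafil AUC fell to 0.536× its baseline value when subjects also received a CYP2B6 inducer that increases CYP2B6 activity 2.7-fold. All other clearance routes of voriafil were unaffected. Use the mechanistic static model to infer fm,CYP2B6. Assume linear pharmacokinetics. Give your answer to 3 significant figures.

0.509

Let x = fm,CYP2B6. Because AUC ∝ 1/CL, relative clearance rose to 1/0.536 = 1.866.
Setting x·2.7 + (1 − x) = 1.866 and solving: x = (1.866 − 1)/(2.7 − 1) = 0.509.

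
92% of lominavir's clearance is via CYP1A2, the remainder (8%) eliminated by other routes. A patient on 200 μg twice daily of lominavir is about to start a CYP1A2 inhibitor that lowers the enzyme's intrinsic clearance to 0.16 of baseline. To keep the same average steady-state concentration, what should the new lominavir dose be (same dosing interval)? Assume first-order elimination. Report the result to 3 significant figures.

45.4 μg

The CYP1A2 pathway (92% of clearance) falls to 0.16× activity: 0.92 × 0.16 = 0.1472.
Non-CYP routes (8%) are unchanged.
CL_new/CL_old = 0.1472 + 0.08 = 0.2272.
To maintain the same steady-state level, dose must scale with clearance: new dose = 200 × 0.2272 = 45.4 μg.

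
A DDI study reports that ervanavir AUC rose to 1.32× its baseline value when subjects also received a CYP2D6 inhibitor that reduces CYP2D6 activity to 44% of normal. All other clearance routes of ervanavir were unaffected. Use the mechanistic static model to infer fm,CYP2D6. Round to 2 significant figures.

Let fm be the CYP2D6 fraction. New clearance relative to baseline = fm × 0.44 + (1 − fm).
AUC ratio = 1 / (new CL fraction), so new CL fraction = 1 / 1.32 = 0.7576.
fm × 0.44 + 1 − fm = 0.7576  ⇒  fm × (0.44 − 1) = −0.2424  ⇒  fm = 0.43.

0.43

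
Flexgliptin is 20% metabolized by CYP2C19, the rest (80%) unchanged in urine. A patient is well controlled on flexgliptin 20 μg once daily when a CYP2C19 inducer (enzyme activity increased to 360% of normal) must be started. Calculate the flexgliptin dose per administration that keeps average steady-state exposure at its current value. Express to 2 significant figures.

The CYP2C19 pathway (20% of clearance) increases to 3.6× activity: 0.2 × 3.6 = 0.72.
The remaining 80% of clearance is unaffected.
Relative clearance = 0.72 + 0.8 = 1.52.
Exposure is unchanged when dose changes in proportion to clearance. New dose = 20 μg × 1.52 = 30 μg.

30 μg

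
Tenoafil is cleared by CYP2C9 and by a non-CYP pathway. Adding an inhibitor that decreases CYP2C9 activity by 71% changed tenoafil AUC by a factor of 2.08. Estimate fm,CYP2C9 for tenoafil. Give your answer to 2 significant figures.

0.73

CL'/CL = 1 / 2.08 = 0.4808
0.29·fm + (1 − fm) = 0.4808
fm = (0.4808 − 1) / (0.29 − 1) = 0.73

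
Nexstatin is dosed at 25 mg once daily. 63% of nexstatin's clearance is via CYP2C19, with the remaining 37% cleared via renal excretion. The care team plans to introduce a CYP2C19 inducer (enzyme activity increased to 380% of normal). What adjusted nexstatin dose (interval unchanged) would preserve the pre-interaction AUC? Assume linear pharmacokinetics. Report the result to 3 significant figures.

CYP2C19: 0.63 × 3.8 = 2.394
Other: 0.37 (unchanged)
Relative clearance = 2.394 + 0.37 = 2.764.
Exposure is unchanged when dose changes in proportion to clearance. New dose = 25 mg × 2.764 = 69.1 mg.

69.1 mg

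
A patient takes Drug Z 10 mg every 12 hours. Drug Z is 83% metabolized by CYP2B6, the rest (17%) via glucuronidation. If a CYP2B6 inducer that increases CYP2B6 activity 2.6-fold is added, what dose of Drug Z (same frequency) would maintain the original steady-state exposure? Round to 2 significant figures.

23 mg

CYP2B6: 0.83 × 2.6 = 2.158
Other: 0.17 (unchanged)
CL_new/CL_old = 2.158 + 0.17 = 2.328.
To maintain the same steady-state level, dose must scale with clearance: new dose = 10 × 2.328 = 23 mg.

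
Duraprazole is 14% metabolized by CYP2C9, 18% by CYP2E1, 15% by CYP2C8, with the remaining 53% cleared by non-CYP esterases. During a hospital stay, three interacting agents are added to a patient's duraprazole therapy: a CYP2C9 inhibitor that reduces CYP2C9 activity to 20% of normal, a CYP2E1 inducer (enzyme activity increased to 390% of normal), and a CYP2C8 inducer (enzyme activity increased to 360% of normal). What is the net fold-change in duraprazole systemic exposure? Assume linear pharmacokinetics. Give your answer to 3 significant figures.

0.556

CYP2C9: 0.14 × 0.2 = 0.028
CYP2E1: 0.18 × 3.9 = 0.702
CYP2C8: 0.15 × 3.6 = 0.54
Other: 0.53 (unchanged)
New clearance relative to baseline: 0.028 + 0.702 + 0.54 + 0.53 = 1.8.
Net systemic exposure ratio = 1 / 1.8 = 0.556.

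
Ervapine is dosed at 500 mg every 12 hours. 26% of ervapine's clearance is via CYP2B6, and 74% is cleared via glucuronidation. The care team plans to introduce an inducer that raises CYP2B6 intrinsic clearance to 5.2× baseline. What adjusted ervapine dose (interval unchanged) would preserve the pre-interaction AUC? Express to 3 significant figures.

1.05 × 10³ mg

The CYP2B6 pathway (26% of clearance) rises to 5.2× activity: 0.26 × 5.2 = 1.352.
Non-CYP routes (74%) are unchanged.
New clearance relative to baseline: 1.352 + 0.74 = 2.092.
Css,avg = (dose rate)/CL, so holding Css fixed requires dose ∝ CL: 500 × 2.092 = 1.05 × 10³ mg.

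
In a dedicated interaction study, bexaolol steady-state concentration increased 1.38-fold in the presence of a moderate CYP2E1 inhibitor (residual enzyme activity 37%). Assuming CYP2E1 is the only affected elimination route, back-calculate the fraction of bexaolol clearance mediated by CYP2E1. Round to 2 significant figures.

0.44

CL'/CL = 1 / 1.38 = 0.7246
0.37·fm + (1 − fm) = 0.7246
fm = (0.7246 − 1) / (0.37 − 1) = 0.44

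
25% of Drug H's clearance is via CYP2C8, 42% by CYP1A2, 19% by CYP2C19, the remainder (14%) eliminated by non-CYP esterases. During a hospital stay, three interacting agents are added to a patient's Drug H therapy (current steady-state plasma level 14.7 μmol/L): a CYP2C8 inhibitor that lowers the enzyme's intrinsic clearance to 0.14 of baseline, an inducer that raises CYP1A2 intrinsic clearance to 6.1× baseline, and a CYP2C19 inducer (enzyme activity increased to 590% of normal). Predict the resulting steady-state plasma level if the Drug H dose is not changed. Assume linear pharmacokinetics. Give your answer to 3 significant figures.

3.81 μmol/L

CYP2C8: 0.25 × 0.14 = 0.035
CYP1A2: 0.42 × 6.1 = 2.562
CYP2C19: 0.19 × 5.9 = 1.121
Other: 0.14 (unchanged)
Relative clearance = 0.035 + 2.562 + 1.121 + 0.14 = 3.858.
New steady-state plasma level = 14.7 / 3.858 = 3.81 μmol/L (concentration scales inversely with clearance).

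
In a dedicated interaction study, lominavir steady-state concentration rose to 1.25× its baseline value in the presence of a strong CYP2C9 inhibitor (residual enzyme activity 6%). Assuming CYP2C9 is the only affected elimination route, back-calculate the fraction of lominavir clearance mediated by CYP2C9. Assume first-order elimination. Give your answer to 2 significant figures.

0.21

Let fm be the CYP2C9 fraction. New clearance relative to baseline = fm × 0.06 + (1 − fm).
Steady-state concentration ratio = 1 / (new CL fraction), so new CL fraction = 1 / 1.25 = 0.8.
fm × 0.06 + 1 − fm = 0.8  ⇒  fm × (0.06 − 1) = −0.2  ⇒  fm = 0.21.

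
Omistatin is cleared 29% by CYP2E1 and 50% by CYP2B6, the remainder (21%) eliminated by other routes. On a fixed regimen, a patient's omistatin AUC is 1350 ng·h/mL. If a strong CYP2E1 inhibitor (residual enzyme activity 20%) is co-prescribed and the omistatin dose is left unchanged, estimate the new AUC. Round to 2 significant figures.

The CYP2E1 pathway (29% of clearance) falls to 0.2× activity: 0.29 × 0.2 = 0.058.
CYP2B6 (50%) and the residual 21% are unaffected.
Relative clearance = 0.058 + 0.5 + 0.21 = 0.768.
AUC ∝ 1/CL, so new value = 1350 / 0.768 = 1.8 × 10³ ng·h/mL.

1.8 × 10³ ng·h/mL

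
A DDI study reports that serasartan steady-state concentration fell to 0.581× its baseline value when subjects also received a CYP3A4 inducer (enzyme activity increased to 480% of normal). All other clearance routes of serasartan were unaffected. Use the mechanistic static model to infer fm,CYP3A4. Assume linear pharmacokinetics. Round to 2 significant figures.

Write x for the fraction cleared via CYP3A4. The observed steady-state concentration change means clearance rose to 1/0.581 = 1.721 of baseline.
Setting x·4.8 + (1 − x) = 1.721 and solving: x = (1.721 − 1)/(4.8 − 1) = 0.19.

0.19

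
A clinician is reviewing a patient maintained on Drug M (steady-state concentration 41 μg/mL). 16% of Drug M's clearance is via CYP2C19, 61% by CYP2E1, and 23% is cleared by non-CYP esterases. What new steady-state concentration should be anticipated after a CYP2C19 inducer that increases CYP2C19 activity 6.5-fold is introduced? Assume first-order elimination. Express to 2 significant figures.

22 μg/mL

CYP2C19: 0.16 × 6.5 = 1.04
CYP2E1: 0.61 (unchanged)
Other: 0.23 (unchanged)
New clearance relative to baseline: 1.04 + 0.61 + 0.23 = 1.88.
Steady-state concentration ∝ 1/CL, so new value = 41 / 1.88 = 22 μg/mL.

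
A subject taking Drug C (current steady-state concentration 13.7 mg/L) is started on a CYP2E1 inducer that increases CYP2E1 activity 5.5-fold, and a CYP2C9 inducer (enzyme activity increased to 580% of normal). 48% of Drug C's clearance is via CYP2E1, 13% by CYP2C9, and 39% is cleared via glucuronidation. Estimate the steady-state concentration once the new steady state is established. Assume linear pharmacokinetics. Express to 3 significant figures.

The CYP2E1 pathway (48% of clearance) is boosted to 5.5× activity: 0.48 × 5.5 = 2.64.
The CYP2C9 pathway (13% of clearance) is boosted to 5.8× activity: 0.13 × 5.8 = 0.754.
The remaining 39% of clearance is unaffected.
New clearance relative to baseline: 2.64 + 0.754 + 0.39 = 3.784.
New steady-state concentration = 13.7 / 3.784 = 3.62 mg/L (concentration scales inversely with clearance).

3.62 mg/L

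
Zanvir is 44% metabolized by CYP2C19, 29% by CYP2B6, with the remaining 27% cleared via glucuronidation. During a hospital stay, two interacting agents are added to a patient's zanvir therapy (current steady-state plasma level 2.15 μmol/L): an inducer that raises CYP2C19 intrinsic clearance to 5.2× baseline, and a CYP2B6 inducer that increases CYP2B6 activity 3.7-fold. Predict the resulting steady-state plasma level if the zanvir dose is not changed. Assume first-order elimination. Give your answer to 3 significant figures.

0.592 μmol/L

The CYP2C19 pathway (44% of clearance) is boosted to 5.2× activity: 0.44 × 5.2 = 2.288.
The CYP2B6 pathway (29% of clearance) rises to 3.7× activity: 0.29 × 3.7 = 1.073.
The remaining 27% of clearance is unaffected.
Relative clearance = 2.288 + 1.073 + 0.27 = 3.631.
New steady-state plasma level = 2.15 / 3.631 = 0.592 μmol/L (concentration scales inversely with clearance).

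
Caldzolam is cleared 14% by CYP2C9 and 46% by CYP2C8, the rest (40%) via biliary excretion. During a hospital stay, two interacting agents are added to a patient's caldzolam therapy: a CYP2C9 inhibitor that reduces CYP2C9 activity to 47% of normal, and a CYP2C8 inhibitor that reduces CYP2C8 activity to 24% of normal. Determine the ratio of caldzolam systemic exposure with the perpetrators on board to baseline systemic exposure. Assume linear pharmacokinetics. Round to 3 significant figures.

The CYP2C9 pathway (14% of clearance) drops to 0.47× activity: 0.14 × 0.47 = 0.0658.
The CYP2C8 pathway (46% of clearance) falls to 0.24× activity: 0.46 × 0.24 = 0.1104.
Non-CYP routes (40%) are unchanged.
New clearance relative to baseline: 0.0658 + 0.1104 + 0.4 = 0.5762.
Net systemic exposure ratio = 1 / 0.5762 = 1.74.

1.74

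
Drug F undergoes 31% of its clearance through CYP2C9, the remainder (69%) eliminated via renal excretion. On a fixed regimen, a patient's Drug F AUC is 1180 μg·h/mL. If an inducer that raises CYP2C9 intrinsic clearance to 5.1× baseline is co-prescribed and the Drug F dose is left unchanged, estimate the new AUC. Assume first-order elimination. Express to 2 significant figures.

The CYP2C9 pathway (31% of clearance) increases to 5.1× activity: 0.31 × 5.1 = 1.581.
Non-CYP routes (69%) are unchanged.
New clearance relative to baseline: 1.581 + 0.69 = 2.271.
AUC ∝ 1/CL, so new value = 1180 / 2.271 = 5.2 × 10² μg·h/mL.

5.2 × 10² μg·h/mL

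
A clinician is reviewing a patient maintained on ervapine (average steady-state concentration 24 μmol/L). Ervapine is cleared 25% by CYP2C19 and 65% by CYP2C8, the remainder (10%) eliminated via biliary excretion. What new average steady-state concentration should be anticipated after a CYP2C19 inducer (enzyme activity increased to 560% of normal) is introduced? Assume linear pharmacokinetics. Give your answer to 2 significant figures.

The CYP2C19 pathway (25% of clearance) increases to 5.6× activity: 0.25 × 5.6 = 1.4.
CYP2C8 (65%) and the residual 10% are unaffected.
New clearance relative to baseline: 1.4 + 0.65 + 0.1 = 2.15.
New average steady-state concentration = baseline ÷ relative clearance = 24 / 2.15 = 11 μmol/L.

11 μmol/L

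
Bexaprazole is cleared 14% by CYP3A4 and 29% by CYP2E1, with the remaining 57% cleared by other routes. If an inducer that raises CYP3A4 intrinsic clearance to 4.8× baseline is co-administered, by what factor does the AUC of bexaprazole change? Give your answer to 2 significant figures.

The CYP3A4 pathway (14% of clearance) is boosted to 4.8× activity: 0.14 × 4.8 = 0.672.
CYP2E1 (29%) and the residual 57% are unaffected.
New clearance relative to baseline: 0.672 + 0.29 + 0.57 = 1.532.
AUC is inversely proportional to clearance, so the fold-change is 1 / 1.532 = 0.65.

0.65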